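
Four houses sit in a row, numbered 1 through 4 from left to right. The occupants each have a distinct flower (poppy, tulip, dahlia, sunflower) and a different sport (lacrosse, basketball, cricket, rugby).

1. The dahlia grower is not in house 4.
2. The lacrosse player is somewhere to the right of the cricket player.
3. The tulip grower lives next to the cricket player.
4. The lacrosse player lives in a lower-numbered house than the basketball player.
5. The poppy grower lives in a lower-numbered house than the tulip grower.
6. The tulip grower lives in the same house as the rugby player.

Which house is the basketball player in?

4

That leaves cricket as the sport for house 1.
By clue 3, the tulip grower is in house 2.
By clue 5, the poppy grower is in house 1.
Clue 6: the rugby player is in house 2.
That leaves dahlia as the flower for house 3.
House 4 flower: only sunflower fits.
House 4 sport: only basketball fits.
The only sport still possible for house 3 is lacrosse.
So: house 1 = poppy/cricket, house 2 = tulip/rugby, house 3 = dahlia/lacrosse, house 4 = sunflower/basketball.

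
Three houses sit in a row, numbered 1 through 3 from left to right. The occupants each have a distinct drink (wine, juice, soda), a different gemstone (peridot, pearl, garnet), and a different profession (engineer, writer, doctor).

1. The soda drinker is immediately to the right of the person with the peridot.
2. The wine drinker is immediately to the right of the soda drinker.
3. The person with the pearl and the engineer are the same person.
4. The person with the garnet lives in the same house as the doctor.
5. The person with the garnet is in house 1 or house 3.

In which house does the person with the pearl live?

2

The wine drinker is in house 3 (clue 2).
From clue 2, the soda drinker must be in house 2.
That leaves juice as the drink for house 1.
From clue 1, the person with the peridot must be in house 1.
House 2 gemstone: only pearl fits.
House 3's gemstone must be garnet (nothing else left).
The engineer is in house 2 (clue 3).
From clue 4, the doctor must be in house 3.
House 1's profession must be writer (nothing else left).
So: house 1 = juice/peridot/writer, house 2 = soda/pearl/engineer, house 3 = wine/garnet/doctor.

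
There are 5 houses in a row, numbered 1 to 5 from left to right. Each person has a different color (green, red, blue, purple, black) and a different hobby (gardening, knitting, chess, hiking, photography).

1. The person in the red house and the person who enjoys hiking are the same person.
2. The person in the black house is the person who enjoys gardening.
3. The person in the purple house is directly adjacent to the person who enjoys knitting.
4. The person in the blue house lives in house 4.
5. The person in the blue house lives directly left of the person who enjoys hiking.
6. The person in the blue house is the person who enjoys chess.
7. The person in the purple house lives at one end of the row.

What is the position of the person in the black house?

Clue 4: the person in the blue house is in house 4.
From clue 5, the person who enjoys hiking must be in house 5.
By clue 6, the person who enjoys chess is in house 4.
From clue 1, the person in the red house must be in house 5.
The person in the purple house is in house 1 (clue 3).
The person who enjoys knitting is in house 2 (clue 3).
The person in the black house is in house 3 (clue 2).
The person who enjoys gardening is in house 3 (clue 2).
House 2 color: only green fits.
So house 1 gets photography for hobby.
So: house 1 = purple/photography, house 2 = green/knitting, house 3 = black/gardening, house 4 = blue/chess, house 5 = red/hiking.

3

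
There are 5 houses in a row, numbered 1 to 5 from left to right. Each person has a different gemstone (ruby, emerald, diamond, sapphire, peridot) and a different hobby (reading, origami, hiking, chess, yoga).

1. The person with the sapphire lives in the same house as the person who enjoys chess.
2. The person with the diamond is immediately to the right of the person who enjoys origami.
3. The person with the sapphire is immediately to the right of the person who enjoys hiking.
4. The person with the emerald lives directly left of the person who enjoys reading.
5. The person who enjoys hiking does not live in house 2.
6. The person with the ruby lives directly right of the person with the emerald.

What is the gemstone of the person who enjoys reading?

The person with the sapphire is narrowed to house 2 or 4 or 5; consider each.
Placing it in house 2 and house 4 leads to a contradiction, so it's in house 5.
Clue 1: the person who enjoys chess is in house 5.
From clue 3, the person who enjoys hiking must be in house 4.
The person with the emerald is narrowed to house 1 or 2; consider each.
Placing it in house 2 leads to a contradiction, so it's in house 1.
Clue 4: the person who enjoys reading is in house 2.
Clue 6 places the person with the ruby in house 2.
By clue 2, the person with the diamond is in house 4.
Clue 2: the person who enjoys origami is in house 3.
So house 3 gets peridot for gemstone.
So house 1 gets yoga for hobby.
So: house 1 = emerald/yoga, house 2 = ruby/reading, house 3 = peridot/origami, house 4 = diamond/hiking, house 5 = sapphire/chess.

ruby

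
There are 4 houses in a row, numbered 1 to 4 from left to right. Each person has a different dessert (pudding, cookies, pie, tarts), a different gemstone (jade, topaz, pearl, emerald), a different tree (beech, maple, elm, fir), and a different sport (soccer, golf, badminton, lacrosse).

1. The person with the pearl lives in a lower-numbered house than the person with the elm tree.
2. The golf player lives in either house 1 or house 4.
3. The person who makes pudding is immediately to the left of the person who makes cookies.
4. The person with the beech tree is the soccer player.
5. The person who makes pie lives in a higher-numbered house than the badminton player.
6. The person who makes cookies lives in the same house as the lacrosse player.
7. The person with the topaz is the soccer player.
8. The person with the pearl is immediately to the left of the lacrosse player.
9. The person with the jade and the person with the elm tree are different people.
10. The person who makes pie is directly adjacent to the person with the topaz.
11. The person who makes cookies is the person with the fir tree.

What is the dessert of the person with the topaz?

The golf player is narrowed to house 1 or 4; consider each.
Placing it in house 1 leads to a contradiction, so it's in house 4.
The person who makes cookies is narrowed to house 2 or 3; consider each.
Placing it in house 3 leads to a contradiction, so it's in house 2.
Clue 3 places the person who makes pudding in house 1.
From clue 6, the lacrosse player must be in house 2.
Clue 8 places the person with the pearl in house 1.
From clue 11, the person with the fir tree must be in house 2.
By clue 7, the person with the topaz is in house 3.
The soccer player is in house 3 (clue 7).
Clue 10 places the person who makes pie in house 4.
So house 3 gets tarts for dessert.
So house 1 gets badminton for sport.
The person with the beech tree is in house 3 (clue 4).
House 1 tree: only maple fits.
That leaves elm as the tree for house 4.
From clue 9, the person with the jade must be in house 2.
That leaves emerald as the gemstone for house 4.
So: house 1 = pudding/pearl/maple/badminton, house 2 = cookies/jade/fir/lacrosse, house 3 = tarts/topaz/beech/soccer, house 4 = pie/emerald/elm/golf.

tarts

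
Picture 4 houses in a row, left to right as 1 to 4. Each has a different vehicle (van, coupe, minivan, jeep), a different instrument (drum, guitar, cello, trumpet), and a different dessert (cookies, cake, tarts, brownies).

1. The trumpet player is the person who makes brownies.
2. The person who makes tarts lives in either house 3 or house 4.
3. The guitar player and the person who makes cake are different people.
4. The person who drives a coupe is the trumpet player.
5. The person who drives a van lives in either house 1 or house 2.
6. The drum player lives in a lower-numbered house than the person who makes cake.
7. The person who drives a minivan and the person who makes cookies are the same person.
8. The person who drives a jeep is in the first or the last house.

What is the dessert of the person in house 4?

tarts

The person who drives a jeep is narrowed to house 1 or 4; consider each.
Placing it in house 1 leads to a contradiction, so it's in house 4.
The person who drives a van is narrowed to house 1 or 2; consider each.
Placing it in house 1 leads to a contradiction, so it's in house 2.
That leaves cake as the dessert for house 2.
So house 4 gets tarts for dessert.
Clue 6: the drum player is in house 1.
House 2 instrument: only cello fits.
That leaves trumpet as the instrument for house 3.
So house 4 gets guitar for instrument.
From clue 1, the person who makes brownies must be in house 3.
By clue 4, the person who drives a coupe is in house 3.
House 1's vehicle must be minivan (nothing else left).
That leaves cookies as the dessert for house 1.
So: house 1 = minivan/drum/cookies, house 2 = van/cello/cake, house 3 = coupe/trumpet/brownies, house 4 = jeep/guitar/tarts.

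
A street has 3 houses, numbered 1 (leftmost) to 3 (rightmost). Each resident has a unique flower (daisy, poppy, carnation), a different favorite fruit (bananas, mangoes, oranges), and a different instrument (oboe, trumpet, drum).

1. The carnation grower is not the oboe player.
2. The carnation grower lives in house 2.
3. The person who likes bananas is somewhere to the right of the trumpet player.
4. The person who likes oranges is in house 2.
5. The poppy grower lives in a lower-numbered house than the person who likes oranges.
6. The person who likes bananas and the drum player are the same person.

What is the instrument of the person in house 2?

Clue 2: the carnation grower is in house 2.
Clue 4: the person who likes oranges is in house 2.
From clue 5, the poppy grower must be in house 1.
So house 3 gets daisy for flower.
House 1 favorite fruit: only mangoes fits.
That leaves bananas as the favorite fruit for house 3.
By clue 6, the drum player is in house 3.
House 2 instrument: only trumpet fits.
The only instrument still possible for house 1 is oboe.
So: house 1 = poppy/mangoes/oboe, house 2 = carnation/oranges/trumpet, house 3 = daisy/bananas/drum.

trumpet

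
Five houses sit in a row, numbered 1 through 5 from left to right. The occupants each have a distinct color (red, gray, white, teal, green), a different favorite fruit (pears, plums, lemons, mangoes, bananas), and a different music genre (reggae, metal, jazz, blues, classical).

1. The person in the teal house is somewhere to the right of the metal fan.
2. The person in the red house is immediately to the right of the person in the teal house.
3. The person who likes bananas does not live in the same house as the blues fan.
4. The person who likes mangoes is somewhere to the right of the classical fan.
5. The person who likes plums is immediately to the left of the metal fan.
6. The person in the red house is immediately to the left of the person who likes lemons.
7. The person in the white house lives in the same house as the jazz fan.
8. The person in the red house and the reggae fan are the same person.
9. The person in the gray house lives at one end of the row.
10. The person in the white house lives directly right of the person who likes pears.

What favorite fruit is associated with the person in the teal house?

mangoes

By clue 2, the person in the red house is in house 4.
By clue 2, the person in the teal house is in house 3.
Clue 6 places the person who likes lemons in house 5.
By clue 8, the reggae fan is in house 4.
The metal fan is in house 2 (clue 1).
The person who likes plums is in house 1 (clue 5).
So house 5 gets jazz for music genre.
The person in the white house is in house 5 (clue 7).
So house 2 gets green for color.
So house 4 gets pears for favorite fruit.
The classical fan is in house 1 (clue 4).
The only color still possible for house 1 is gray.
The only music genre still possible for house 3 is blues.
From clue 3, the person who likes bananas must be in house 2.
That leaves mangoes as the favorite fruit for house 3.
So: house 1 = gray/plums/classical, house 2 = green/bananas/metal, house 3 = teal/mangoes/blues, house 4 = red/pears/reggae, house 5 = white/lemons/jazz.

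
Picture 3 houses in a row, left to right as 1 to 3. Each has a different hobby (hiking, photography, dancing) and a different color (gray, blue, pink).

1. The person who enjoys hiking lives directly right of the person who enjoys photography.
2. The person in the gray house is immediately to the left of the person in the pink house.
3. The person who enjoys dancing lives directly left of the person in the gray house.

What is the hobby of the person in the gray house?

Clue 3: the person who enjoys dancing is in house 1.
Clue 3: the person in the gray house is in house 2.
The only hobby still possible for house 3 is hiking.
The only color still possible for house 1 is blue.
House 3 color: only pink fits.
The only hobby still possible for house 2 is photography.
So: house 1 = dancing/blue, house 2 = photography/gray, house 3 = hiking/pink.

photography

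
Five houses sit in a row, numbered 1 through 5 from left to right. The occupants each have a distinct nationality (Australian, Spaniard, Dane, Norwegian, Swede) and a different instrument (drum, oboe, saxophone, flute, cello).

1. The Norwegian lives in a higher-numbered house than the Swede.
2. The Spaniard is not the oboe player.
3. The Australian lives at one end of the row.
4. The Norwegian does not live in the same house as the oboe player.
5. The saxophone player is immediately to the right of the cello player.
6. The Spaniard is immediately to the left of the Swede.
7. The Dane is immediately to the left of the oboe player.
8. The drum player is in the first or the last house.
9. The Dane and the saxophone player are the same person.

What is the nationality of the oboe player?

Australian

The Australian is narrowed to house 1 or 5; consider each.
Placing it in house 1 leads to a contradiction, so it's in house 5.
That leaves Spaniard as the nationality for house 1.
Clue 6 places the Swede in house 2.
The Dane is narrowed to house 3 or 4; consider each.
Placing it in house 3 leads to a contradiction, so it's in house 4.
By clue 7, the oboe player is in house 5.
By clue 9, the saxophone player is in house 4.
House 3 nationality: only Norwegian fits.
From clue 5, the cello player must be in house 3.
House 1's instrument must be drum (nothing else left).
House 2's instrument must be flute (nothing else left).
So: house 1 = Spaniard/drum, house 2 = Swede/flute, house 3 = Norwegian/cello, house 4 = Dane/saxophone, house 5 = Australian/oboe.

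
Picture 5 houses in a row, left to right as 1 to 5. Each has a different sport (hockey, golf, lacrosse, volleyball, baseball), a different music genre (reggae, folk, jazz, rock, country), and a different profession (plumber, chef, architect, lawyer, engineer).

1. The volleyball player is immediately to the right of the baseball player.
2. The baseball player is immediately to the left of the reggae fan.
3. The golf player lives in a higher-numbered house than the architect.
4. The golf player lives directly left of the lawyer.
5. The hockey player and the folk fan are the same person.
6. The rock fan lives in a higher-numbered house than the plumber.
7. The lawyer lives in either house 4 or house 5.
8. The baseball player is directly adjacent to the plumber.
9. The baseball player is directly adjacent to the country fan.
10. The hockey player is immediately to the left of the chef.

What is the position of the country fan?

The golf player is narrowed to house 3 or 4; consider each.
Placing it in house 4 leads to a contradiction, so it's in house 3.
From clue 4, the lawyer must be in house 4.
The baseball player is narrowed to house 1 or 4; consider each.
Placing it in house 1 leads to a contradiction, so it's in house 4.
Clue 1: the volleyball player is in house 5.
The reggae fan is in house 5 (clue 2).
The plumber is in house 3 (clue 8).
So house 3 gets country for music genre.
Clue 10: the hockey player is in house 1.
The chef is in house 2 (clue 10).
That leaves lacrosse as the sport for house 2.
So house 4 gets rock for music genre.
The only profession still possible for house 1 is architect.
The only profession still possible for house 5 is engineer.
By clue 5, the folk fan is in house 1.
So house 2 gets jazz for music genre.
So: house 1 = hockey/folk/architect, house 2 = lacrosse/jazz/chef, house 3 = golf/country/plumber, house 4 = baseball/rock/lawyer, house 5 = volleyball/reggae/engineer.

3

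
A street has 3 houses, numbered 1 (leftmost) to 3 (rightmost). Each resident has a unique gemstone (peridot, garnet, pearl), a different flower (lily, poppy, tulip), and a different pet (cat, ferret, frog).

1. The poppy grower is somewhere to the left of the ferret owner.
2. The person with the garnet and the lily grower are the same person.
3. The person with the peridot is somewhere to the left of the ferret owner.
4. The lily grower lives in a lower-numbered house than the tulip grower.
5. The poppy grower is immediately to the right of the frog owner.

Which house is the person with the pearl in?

From clue 5, the poppy grower must be in house 2.
Clue 5 places the frog owner in house 1.
So house 1 gets lily for flower.
House 3's flower must be tulip (nothing else left).
From clue 1, the ferret owner must be in house 3.
Clue 2 places the person with the garnet in house 1.
House 3's gemstone must be pearl (nothing else left).
So house 2 gets cat for pet.
House 2 gemstone: only peridot fits.
So: house 1 = garnet/lily/frog, house 2 = peridot/poppy/cat, house 3 = pearl/tulip/ferret.

3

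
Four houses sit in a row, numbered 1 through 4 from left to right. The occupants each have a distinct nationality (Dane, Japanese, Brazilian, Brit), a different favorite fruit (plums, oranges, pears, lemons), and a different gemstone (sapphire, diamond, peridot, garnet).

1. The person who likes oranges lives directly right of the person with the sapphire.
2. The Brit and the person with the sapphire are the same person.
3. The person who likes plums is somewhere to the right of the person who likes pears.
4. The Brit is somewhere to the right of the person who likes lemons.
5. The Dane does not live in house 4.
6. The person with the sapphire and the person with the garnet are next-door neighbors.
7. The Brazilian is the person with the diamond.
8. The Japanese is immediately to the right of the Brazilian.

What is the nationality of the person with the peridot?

So house 4 gets Japanese for nationality.
The Brazilian is in house 3 (clue 8).
House 1's nationality must be Dane (nothing else left).
That leaves Brit as the nationality for house 2.
Clue 2: the person with the sapphire is in house 2.
The person who likes lemons is in house 1 (clue 4).
Clue 7: the person with the diamond is in house 3.
So house 1 gets garnet for gemstone.
House 4's gemstone must be peridot (nothing else left).
From clue 1, the person who likes oranges must be in house 3.
House 2's favorite fruit must be pears (nothing else left).
So house 4 gets plums for favorite fruit.
So: house 1 = Dane/lemons/garnet, house 2 = Brit/pears/sapphire, house 3 = Brazilian/oranges/diamond, house 4 = Japanese/plums/peridot.

Japanese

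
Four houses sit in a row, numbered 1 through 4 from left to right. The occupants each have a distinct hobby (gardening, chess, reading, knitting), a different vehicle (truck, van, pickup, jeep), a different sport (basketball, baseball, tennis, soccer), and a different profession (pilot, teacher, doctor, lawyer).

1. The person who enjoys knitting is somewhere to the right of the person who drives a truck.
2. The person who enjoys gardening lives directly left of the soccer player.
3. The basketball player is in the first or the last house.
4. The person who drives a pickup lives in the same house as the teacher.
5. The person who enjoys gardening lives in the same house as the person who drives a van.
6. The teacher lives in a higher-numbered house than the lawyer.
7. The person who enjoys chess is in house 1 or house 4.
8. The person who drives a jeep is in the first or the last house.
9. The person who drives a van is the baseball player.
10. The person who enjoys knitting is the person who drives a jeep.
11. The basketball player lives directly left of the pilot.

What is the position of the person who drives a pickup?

3

By clue 10, the person who enjoys knitting is in house 4.
The person who drives a jeep is in house 4 (clue 10).
From clue 11, the basketball player must be in house 1.
From clue 11, the pilot must be in house 2.
Clue 4: the person who drives a pickup is in house 3.
From clue 4, the teacher must be in house 3.
By clue 6, the lawyer is in house 1.
House 1's hobby must be chess (nothing else left).
The only vehicle still possible for house 1 is truck.
House 2 vehicle: only van fits.
So house 4 gets doctor for profession.
By clue 5, the person who enjoys gardening is in house 2.
Clue 9: the baseball player is in house 2.
So house 3 gets reading for hobby.
The soccer player is in house 3 (clue 2).
The only sport still possible for house 4 is tennis.
So: house 1 = chess/truck/basketball/lawyer, house 2 = gardening/van/baseball/pilot, house 3 = reading/pickup/soccer/teacher, house 4 = knitting/jeep/tennis/doctor.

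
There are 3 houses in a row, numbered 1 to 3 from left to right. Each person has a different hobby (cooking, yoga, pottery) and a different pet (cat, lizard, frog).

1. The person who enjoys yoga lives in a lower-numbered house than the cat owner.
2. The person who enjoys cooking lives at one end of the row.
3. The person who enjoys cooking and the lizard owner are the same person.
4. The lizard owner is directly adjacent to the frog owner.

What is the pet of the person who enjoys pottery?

cat

From clue 4, the frog owner must be in house 2.
So house 1 gets lizard for pet.
House 3's pet must be cat (nothing else left).
Clue 3: the person who enjoys cooking is in house 1.
House 2's hobby must be yoga (nothing else left).
The only hobby still possible for house 3 is pottery.
So: house 1 = cooking/lizard, house 2 = yoga/frog, house 3 = pottery/cat.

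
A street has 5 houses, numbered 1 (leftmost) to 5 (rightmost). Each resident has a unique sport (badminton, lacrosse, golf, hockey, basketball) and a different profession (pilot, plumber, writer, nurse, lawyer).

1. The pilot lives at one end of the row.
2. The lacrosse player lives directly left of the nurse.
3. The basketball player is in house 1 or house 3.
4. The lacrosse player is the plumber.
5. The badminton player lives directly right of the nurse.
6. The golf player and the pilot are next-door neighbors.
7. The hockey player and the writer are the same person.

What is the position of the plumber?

The basketball player is narrowed to house 1 or 3; consider each.
Placing it in house 3 leads to a contradiction, so it's in house 1.
The badminton player is narrowed to house 4 or 5; consider each.
Placing it in house 4 leads to a contradiction, so it's in house 5.
Clue 5 places the nurse in house 4.
From clue 2, the lacrosse player must be in house 3.
The plumber is in house 3 (clue 4).
That leaves hockey as the sport for house 2.
That leaves golf as the sport for house 4.
That leaves writer as the profession for house 2.
Clue 6: the pilot is in house 5.
House 1 profession: only lawyer fits.
So: house 1 = basketball/lawyer, house 2 = hockey/writer, house 3 = lacrosse/plumber, house 4 = golf/nurse, house 5 = badminton/pilot.

3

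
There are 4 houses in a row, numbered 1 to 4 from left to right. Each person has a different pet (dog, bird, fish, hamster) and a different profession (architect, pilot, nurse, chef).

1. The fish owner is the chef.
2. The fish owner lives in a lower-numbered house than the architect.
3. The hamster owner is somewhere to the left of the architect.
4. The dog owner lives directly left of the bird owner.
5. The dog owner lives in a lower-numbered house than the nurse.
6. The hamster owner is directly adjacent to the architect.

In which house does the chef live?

1

So house 4 gets bird for pet.
By clue 4, the dog owner is in house 3.
From clue 5, the nurse must be in house 4.
The fish owner is narrowed to house 1 or 2; consider each.
Placing it in house 2 leads to a contradiction, so it's in house 1.
The chef is in house 1 (clue 1).
So house 2 gets hamster for pet.
Clue 3 places the architect in house 3.
House 2's profession must be pilot (nothing else left).
So: house 1 = fish/chef, house 2 = hamster/pilot, house 3 = dog/architect, house 4 = bird/nurse.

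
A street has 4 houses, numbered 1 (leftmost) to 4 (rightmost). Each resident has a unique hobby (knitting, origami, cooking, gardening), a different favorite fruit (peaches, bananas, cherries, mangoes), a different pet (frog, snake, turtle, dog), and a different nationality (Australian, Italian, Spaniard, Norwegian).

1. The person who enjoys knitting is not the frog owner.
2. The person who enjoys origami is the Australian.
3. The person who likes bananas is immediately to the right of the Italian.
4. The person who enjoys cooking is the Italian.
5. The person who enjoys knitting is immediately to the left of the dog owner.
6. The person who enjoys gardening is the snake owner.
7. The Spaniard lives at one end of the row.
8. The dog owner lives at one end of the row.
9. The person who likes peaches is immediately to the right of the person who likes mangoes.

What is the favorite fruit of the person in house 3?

Clue 8: the dog owner is in house 4.
Clue 5: the person who enjoys knitting is in house 3.
That leaves origami as the hobby for house 4.
Clue 2: the Australian is in house 4.
That leaves turtle as the pet for house 3.
House 1's nationality must be Spaniard (nothing else left).
So house 3 gets Norwegian for nationality.
Clue 3: the person who likes bananas is in house 3.
The person who enjoys cooking is in house 2 (clue 4).
That leaves gardening as the hobby for house 1.
The only nationality still possible for house 2 is Italian.
By clue 6, the snake owner is in house 1.
The person who likes peaches is in house 2 (clue 9).
Clue 9 places the person who likes mangoes in house 1.
The only favorite fruit still possible for house 4 is cherries.
So house 2 gets frog for pet.
So: house 1 = gardening/mangoes/snake/Spaniard, house 2 = cooking/peaches/frog/Italian, house 3 = knitting/bananas/turtle/Norwegian, house 4 = origami/cherries/dog/Australian.

bananas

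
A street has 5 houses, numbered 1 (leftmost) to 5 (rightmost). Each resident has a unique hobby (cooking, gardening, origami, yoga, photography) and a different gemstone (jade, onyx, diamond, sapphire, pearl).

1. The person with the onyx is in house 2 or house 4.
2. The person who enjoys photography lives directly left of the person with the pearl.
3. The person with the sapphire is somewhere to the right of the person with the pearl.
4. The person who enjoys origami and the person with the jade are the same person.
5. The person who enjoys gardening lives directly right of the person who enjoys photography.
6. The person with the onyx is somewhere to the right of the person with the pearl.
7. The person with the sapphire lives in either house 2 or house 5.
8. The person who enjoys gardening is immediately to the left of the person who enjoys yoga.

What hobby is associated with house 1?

origami

The person with the onyx is in house 4 (clue 6).
By clue 7, the person with the sapphire is in house 5.
The only hobby still possible for house 5 is cooking.
House 4's hobby must be yoga (nothing else left).
From clue 8, the person who enjoys gardening must be in house 3.
By clue 5, the person who enjoys photography is in house 2.
The only hobby still possible for house 1 is origami.
Clue 2 places the person with the pearl in house 3.
From clue 4, the person with the jade must be in house 1.
So house 2 gets diamond for gemstone.
So: house 1 = origami/jade, house 2 = photography/diamond, house 3 = gardening/pearl, house 4 = yoga/onyx, house 5 = cooking/sapphire.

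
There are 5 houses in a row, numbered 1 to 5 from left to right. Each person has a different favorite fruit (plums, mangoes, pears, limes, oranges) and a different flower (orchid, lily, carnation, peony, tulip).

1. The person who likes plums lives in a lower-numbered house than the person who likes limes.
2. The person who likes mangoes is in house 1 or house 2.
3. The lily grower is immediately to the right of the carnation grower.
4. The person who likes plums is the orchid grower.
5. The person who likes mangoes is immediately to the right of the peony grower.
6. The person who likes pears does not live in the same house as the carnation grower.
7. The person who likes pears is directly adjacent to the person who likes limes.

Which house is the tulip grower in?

2

The person who likes mangoes is in house 2 (clue 5).
Clue 5 places the peony grower in house 1.
House 1's favorite fruit must be oranges (nothing else left).
The person who likes limes is narrowed to house 4 or 5; consider each.
Placing it in house 5 leads to a contradiction, so it's in house 4.
Clue 1: the person who likes plums is in house 3.
From clue 4, the orchid grower must be in house 3.
So house 5 gets pears for favorite fruit.
By clue 3, the lily grower is in house 5.
By clue 3, the carnation grower is in house 4.
House 2's flower must be tulip (nothing else left).
So: house 1 = oranges/peony, house 2 = mangoes/tulip, house 3 = plums/orchid, house 4 = limes/carnation, house 5 = pears/lily.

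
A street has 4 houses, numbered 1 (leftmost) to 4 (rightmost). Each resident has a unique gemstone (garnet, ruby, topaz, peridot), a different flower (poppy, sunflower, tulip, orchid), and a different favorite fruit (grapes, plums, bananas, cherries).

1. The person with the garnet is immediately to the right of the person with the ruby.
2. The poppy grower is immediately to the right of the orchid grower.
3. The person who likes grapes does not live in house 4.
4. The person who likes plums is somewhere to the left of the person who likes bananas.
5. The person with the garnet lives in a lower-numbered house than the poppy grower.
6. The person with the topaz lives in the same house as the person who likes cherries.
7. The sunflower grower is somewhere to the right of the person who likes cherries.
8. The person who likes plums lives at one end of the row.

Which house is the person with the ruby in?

Clue 8: the person who likes plums is in house 1.
The only favorite fruit still possible for house 4 is bananas.
That leaves peridot as the gemstone for house 4.
So house 1 gets tulip for flower.
The only flower still possible for house 2 is orchid.
Clue 2: the poppy grower is in house 3.
The person with the garnet is in house 2 (clue 5).
That leaves ruby as the gemstone for house 1.
So house 3 gets topaz for gemstone.
House 4's flower must be sunflower (nothing else left).
Clue 6: the person who likes cherries is in house 3.
That leaves grapes as the favorite fruit for house 2.
So: house 1 = ruby/tulip/plums, house 2 = garnet/orchid/grapes, house 3 = topaz/poppy/cherries, house 4 = peridot/sunflower/bananas.

1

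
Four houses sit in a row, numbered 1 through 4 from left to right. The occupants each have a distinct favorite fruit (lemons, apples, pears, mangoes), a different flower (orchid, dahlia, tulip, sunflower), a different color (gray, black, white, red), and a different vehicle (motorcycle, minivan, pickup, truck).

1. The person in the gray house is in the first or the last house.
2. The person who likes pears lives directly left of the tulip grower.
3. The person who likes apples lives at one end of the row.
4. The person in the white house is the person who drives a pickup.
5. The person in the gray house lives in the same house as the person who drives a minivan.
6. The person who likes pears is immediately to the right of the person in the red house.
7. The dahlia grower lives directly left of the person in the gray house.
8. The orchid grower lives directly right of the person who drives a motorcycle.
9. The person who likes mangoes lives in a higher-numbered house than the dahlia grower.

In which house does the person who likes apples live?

From clue 7, the dahlia grower must be in house 3.
Clue 7: the person in the gray house is in house 4.
Clue 9 places the person who likes mangoes in house 4.
That leaves sunflower as the flower for house 1.
Clue 2: the person who likes pears is in house 3.
By clue 2, the tulip grower is in house 4.
Clue 5 places the person who drives a minivan in house 4.
From clue 6, the person in the red house must be in house 2.
That leaves apples as the favorite fruit for house 1.
So house 2 gets lemons for favorite fruit.
House 2's flower must be orchid (nothing else left).
From clue 8, the person who drives a motorcycle must be in house 1.
So house 2 gets truck for vehicle.
The only vehicle still possible for house 3 is pickup.
By clue 4, the person in the white house is in house 3.
So house 1 gets black for color.
So: house 1 = apples/sunflower/black/motorcycle, house 2 = lemons/orchid/red/truck, house 3 = pears/dahlia/white/pickup, house 4 = mangoes/tulip/gray/minivan.

1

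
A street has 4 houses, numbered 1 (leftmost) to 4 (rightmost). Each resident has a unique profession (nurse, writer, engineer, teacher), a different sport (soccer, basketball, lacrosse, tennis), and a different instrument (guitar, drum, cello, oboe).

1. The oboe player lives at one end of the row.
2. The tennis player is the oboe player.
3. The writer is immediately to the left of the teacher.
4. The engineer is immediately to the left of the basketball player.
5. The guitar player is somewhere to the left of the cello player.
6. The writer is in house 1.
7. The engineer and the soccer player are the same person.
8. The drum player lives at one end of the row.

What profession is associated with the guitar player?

teacher

From clue 6, the writer must be in house 1.
Clue 3 places the teacher in house 2.
So house 4 gets nurse for profession.
By clue 4, the basketball player is in house 4.
From clue 7, the soccer player must be in house 3.
The only profession still possible for house 3 is engineer.
The only sport still possible for house 1 is tennis.
The only sport still possible for house 2 is lacrosse.
From clue 2, the oboe player must be in house 1.
So house 2 gets guitar for instrument.
The only instrument still possible for house 3 is cello.
House 4 instrument: only drum fits.
So: house 1 = writer/tennis/oboe, house 2 = teacher/lacrosse/guitar, house 3 = engineer/soccer/cello, house 4 = nurse/basketball/drum.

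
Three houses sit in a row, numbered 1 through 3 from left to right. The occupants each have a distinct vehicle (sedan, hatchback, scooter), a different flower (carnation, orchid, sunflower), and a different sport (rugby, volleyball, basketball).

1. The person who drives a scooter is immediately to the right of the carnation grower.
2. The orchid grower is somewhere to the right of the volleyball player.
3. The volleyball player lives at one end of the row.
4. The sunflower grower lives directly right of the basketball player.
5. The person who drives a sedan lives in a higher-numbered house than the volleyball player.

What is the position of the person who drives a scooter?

2

By clue 3, the volleyball player is in house 1.
The only vehicle still possible for house 1 is hatchback.
House 1 flower: only carnation fits.
House 2 sport: only basketball fits.
So house 3 gets rugby for sport.
The person who drives a scooter is in house 2 (clue 1).
The sunflower grower is in house 3 (clue 4).
The only vehicle still possible for house 3 is sedan.
So house 2 gets orchid for flower.
So: house 1 = hatchback/carnation/volleyball, house 2 = scooter/orchid/basketball, house 3 = sedan/sunflower/rugby.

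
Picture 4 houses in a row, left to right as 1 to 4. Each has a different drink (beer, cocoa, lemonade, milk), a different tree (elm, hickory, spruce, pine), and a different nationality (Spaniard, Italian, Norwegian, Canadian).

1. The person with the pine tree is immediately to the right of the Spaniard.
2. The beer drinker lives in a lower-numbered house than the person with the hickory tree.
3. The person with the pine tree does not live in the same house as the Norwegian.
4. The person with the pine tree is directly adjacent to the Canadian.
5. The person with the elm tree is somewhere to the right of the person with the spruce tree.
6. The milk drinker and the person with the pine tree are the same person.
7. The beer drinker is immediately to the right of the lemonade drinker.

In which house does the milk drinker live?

3

So house 1 gets spruce for tree.
The beer drinker is narrowed to house 2 or 3; consider each.
Placing it in house 3 leads to a contradiction, so it's in house 2.
Clue 7 places the lemonade drinker in house 1.
House 2's tree must be elm (nothing else left).
The cocoa drinker is narrowed to house 3 or 4; consider each.
Placing it in house 3 leads to a contradiction, so it's in house 4.
The only drink still possible for house 3 is milk.
Clue 6 places the person with the pine tree in house 3.
That leaves hickory as the tree for house 4.
The Spaniard is in house 2 (clue 1).
That leaves Italian as the nationality for house 3.
House 4 nationality: only Canadian fits.
The only nationality still possible for house 1 is Norwegian.
So: house 1 = lemonade/spruce/Norwegian, house 2 = beer/elm/Spaniard, house 3 = milk/pine/Italian, house 4 = cocoa/hickory/Canadian.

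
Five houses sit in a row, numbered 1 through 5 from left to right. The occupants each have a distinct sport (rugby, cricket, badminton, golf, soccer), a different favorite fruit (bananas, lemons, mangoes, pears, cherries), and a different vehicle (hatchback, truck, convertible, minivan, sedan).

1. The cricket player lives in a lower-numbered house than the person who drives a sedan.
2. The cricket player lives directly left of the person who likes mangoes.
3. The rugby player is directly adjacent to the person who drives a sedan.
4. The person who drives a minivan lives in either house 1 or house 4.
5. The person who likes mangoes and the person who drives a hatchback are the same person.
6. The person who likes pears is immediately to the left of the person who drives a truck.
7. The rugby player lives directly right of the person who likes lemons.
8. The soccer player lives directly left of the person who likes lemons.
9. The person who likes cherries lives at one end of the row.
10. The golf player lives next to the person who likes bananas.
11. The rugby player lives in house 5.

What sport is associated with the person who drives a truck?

Clue 11: the rugby player is in house 5.
By clue 3, the person who drives a sedan is in house 4.
From clue 7, the person who likes lemons must be in house 4.
The soccer player is in house 3 (clue 8).
House 1 vehicle: only minivan fits.
House 5's vehicle must be convertible (nothing else left).
The cricket player is narrowed to house 1 or 2; consider each.
Placing it in house 1 leads to a contradiction, so it's in house 2.
Clue 2 places the person who likes mangoes in house 3.
Clue 5 places the person who drives a hatchback in house 3.
House 2 vehicle: only truck fits.
From clue 6, the person who likes pears must be in house 1.
House 2 favorite fruit: only bananas fits.
That leaves cherries as the favorite fruit for house 5.
The golf player is in house 1 (clue 10).
The only sport still possible for house 4 is badminton.
So: house 1 = golf/pears/minivan, house 2 = cricket/bananas/truck, house 3 = soccer/mangoes/hatchback, house 4 = badminton/lemons/sedan, house 5 = rugby/cherries/convertible.

cricket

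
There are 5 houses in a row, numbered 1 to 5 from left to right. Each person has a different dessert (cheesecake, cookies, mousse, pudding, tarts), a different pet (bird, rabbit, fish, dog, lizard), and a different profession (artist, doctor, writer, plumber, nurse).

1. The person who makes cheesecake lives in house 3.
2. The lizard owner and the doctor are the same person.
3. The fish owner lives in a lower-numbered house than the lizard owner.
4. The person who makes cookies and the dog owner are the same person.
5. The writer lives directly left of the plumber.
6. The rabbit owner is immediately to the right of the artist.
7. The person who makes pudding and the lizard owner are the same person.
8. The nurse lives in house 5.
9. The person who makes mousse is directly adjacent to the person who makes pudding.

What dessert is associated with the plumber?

cheesecake

From clue 1, the person who makes cheesecake must be in house 3.
Clue 8: the nurse is in house 5.
The person who makes mousse is narrowed to house 1 or 5; consider each.
Placing it in house 1 leads to a contradiction, so it's in house 5.
Clue 9: the person who makes pudding is in house 4.
Clue 7: the lizard owner is in house 4.
Clue 2: the doctor is in house 4.
So house 5 gets bird for pet.
House 3's profession must be plumber (nothing else left).
Clue 5 places the writer in house 2.
The only profession still possible for house 1 is artist.
From clue 6, the rabbit owner must be in house 2.
House 1's pet must be dog (nothing else left).
That leaves fish as the pet for house 3.
By clue 4, the person who makes cookies is in house 1.
The only dessert still possible for house 2 is tarts.
So: house 1 = cookies/dog/artist, house 2 = tarts/rabbit/writer, house 3 = cheesecake/fish/plumber, house 4 = pudding/lizard/doctor, house 5 = mousse/bird/nurse.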